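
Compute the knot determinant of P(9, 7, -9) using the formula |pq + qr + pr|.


Step 1: Compute pq + qr + pr.
pq = 9*7 = 63
qr = 7*(-9) = -63
pr = 9*(-9) = -81
pq + qr + pr = 63 + (-63) + (-81) = -81
Step 2: Take absolute value.
det(P(9,7,-9)) = |-81| = 81

81


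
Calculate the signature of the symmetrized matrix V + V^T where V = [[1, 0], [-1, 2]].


Step 1: V + V^T = [[2, -1], [-1, 4]]
Step 2: trace = 6, det = 7
Step 3: Discriminant = 6^2 - 4*7 = 8
Step 4: Eigenvalues: 4.41421, 1.58579
Step 5: Signature = (# positive eigenvalues) - (# negative eigenvalues) = 2

2


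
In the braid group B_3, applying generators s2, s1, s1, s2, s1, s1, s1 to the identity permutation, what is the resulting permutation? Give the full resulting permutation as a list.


Starting with identity [1, 2, 3].
Apply generators in sequence:
  After s2: [1, 3, 2]
  After s1: [3, 1, 2]
  After s1: [1, 3, 2]
  After s2: [1, 2, 3]
  After s1: [2, 1, 3]
  After s1: [1, 2, 3]
  After s1: [2, 1, 3]
Final permutation: [2, 1, 3]

[2, 1, 3]


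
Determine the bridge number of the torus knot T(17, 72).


The bridge number of T(p,q) is min(p,q).
min(17, 72) = 17

17


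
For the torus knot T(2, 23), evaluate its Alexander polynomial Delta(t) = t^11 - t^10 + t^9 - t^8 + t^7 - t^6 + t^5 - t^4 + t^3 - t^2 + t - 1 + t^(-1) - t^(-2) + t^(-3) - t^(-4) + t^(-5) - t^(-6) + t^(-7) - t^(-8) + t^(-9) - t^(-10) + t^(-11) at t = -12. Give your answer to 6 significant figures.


Substituting t = -12 into Delta(t) = t^11 - t^10 + t^9 - t^8 + t^7 - t^6 + t^5 - t^4 + t^3 - t^2 + t - 1 + t^(-1) - t^(-2) + t^(-3) - t^(-4) + t^(-5) - t^(-6) + t^(-7) - t^(-8) + t^(-9) - t^(-10) + t^(-11):
Term values: (-743008370688) + (-61917364224) + (-5159780352) + (-429981696) + (-35831808) + (-2985984) + (-248832) + (-20736) + (-1728) + (-144) + (-12) + (-1) + (-0.0833333) + (-0.00694444) + (-0.000578704) + (-4.82253e-05) + (-4.01878e-06) + (-3.34898e-07) + (-2.79082e-08) + (-2.32568e-09) + (-1.93807e-10) + (-1.61506e-11) + (-1.34588e-12)
Sum = -8.105545862e+11
Rounded to 6 significant figures: -8.10555e+11

-8.10555e+11


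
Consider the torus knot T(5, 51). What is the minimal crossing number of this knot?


For a torus knot T(p, q) with gcd(p,q)=1,
the crossing number is min(p*(q-1), q*(p-1)).
p*(q-1) = 5*50 = 250
q*(p-1) = 51*4 = 204
min(250, 204) = 204

204


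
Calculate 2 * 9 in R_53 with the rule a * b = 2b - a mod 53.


2 * 9 = 2*9 - 2 mod 53
= 18 - 2 mod 53
= 16 mod 53 = 16

16


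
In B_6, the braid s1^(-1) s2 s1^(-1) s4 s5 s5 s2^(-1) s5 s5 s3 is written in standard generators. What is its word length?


The word length counts the number of generators (including inverses).
Listing each generator: s1^(-1), s2, s1^(-1), s4, s5, s5, s2^(-1), s5, s5, s3
There are 10 generators in this braid word.

10


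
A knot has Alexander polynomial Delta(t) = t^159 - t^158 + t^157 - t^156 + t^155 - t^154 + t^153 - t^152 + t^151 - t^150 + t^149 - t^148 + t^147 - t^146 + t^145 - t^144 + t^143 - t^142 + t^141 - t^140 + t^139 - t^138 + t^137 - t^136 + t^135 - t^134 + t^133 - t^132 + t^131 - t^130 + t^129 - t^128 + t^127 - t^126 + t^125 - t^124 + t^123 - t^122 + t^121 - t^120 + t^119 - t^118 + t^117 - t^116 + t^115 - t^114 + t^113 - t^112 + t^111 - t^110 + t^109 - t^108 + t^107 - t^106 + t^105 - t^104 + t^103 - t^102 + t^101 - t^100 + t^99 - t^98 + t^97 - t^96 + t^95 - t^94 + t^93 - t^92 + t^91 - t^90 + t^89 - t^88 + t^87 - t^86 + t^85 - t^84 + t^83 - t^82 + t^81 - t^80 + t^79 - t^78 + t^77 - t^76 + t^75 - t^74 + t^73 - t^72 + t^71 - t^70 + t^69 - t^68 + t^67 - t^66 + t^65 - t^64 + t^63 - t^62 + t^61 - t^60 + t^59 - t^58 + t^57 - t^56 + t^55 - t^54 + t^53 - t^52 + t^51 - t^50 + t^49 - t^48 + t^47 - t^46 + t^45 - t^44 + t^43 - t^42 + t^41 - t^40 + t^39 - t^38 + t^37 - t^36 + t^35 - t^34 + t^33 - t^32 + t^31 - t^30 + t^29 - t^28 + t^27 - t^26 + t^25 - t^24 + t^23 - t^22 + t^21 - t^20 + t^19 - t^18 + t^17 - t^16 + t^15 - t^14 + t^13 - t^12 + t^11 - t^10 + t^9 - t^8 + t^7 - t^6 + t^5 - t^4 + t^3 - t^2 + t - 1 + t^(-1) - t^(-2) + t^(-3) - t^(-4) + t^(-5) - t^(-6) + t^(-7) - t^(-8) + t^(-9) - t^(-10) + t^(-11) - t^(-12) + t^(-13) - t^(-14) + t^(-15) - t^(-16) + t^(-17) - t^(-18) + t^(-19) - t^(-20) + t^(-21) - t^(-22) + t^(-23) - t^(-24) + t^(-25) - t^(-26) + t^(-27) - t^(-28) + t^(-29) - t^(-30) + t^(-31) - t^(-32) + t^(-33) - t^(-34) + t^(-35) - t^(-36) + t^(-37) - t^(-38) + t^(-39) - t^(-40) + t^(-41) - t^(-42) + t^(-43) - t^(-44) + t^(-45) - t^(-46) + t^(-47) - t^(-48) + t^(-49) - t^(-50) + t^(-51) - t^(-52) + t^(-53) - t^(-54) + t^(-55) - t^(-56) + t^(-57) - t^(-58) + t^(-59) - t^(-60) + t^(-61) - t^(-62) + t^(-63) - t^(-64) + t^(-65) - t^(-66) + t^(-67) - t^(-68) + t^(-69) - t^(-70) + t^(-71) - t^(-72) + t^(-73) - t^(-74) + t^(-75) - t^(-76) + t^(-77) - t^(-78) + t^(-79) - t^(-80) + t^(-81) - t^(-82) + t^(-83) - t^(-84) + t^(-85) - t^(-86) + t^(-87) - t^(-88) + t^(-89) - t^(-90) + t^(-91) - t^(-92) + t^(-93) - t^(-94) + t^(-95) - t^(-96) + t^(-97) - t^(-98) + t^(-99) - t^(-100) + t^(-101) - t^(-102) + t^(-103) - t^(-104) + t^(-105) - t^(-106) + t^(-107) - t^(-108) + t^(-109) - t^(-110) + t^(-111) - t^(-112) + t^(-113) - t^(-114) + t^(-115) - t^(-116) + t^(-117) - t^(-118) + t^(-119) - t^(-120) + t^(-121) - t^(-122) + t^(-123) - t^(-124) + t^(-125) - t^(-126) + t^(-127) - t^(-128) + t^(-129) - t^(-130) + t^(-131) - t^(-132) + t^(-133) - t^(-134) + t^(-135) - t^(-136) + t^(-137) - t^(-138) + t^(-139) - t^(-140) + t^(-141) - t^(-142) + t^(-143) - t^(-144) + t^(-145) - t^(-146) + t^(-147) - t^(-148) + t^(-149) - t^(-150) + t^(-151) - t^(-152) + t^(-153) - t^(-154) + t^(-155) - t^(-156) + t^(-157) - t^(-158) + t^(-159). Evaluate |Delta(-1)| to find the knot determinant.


Step 1: The polynomial has 319 terms with alternating signs, exponents from 159 down to -159.
Step 2: Substitute t = -1. The i-th term has coefficient (-1)^i and exponent (m-i),
  so its value is (-1)^i * (-1)^(m-i) = (-1)^m = -1 for every i.
Step 3: All 319 terms equal -1, so Delta(-1) = 319 * (-1) = -319
Step 4: |Delta(-1)| = 319

319


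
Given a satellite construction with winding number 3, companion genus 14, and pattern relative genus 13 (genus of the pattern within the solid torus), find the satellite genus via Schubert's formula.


Schubert: g(satellite) = g_rel(pattern) + |winding| * g(companion),
where g_rel(pattern) is the genus of the pattern relative to the solid torus.
= 13 + 3 * 14
= 13 + 42 = 55

55


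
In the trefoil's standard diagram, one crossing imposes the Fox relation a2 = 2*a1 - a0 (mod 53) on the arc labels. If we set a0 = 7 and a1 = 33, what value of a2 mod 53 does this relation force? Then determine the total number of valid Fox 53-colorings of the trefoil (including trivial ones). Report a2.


Step 1: Apply the given crossing relation 2*a1 - a0 - a2 = 0 (mod 53).
  a2 = 2*a1 - a0 mod 53
  a2 = 2*33 - 7 mod 53
  a2 = 66 - 7 mod 53
  a2 = 59 mod 53 = 6
Step 2: The trefoil has determinant 3.
  Number of Fox p-colorings (p prime) is p^2 if p = 3, else p.
  Since 53 does not divide 3, only trivial (constant) colorings exist.
  (So the trial a0 = 7, a1 = 33 with a0 != a1 does NOT extend to a valid coloring of the whole trefoil: the other two crossing relations require 3*(a1 - a0) = 0 (mod 53), which fails.)
  Total colorings = 53
Step 3: a2 = 6, total Fox 53-colorings = 53

6


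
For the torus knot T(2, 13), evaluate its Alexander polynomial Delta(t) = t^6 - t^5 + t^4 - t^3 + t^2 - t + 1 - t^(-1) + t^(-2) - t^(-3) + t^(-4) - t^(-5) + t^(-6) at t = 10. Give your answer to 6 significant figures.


Substituting t = 10 into Delta(t) = t^6 - t^5 + t^4 - t^3 + t^2 - t + 1 - t^(-1) + t^(-2) - t^(-3) + t^(-4) - t^(-5) + t^(-6):
Term values: (1000000) + (-100000) + (10000) + (-1000) + (100) + (-10) + (1) + (-0.1) + (0.01) + (-0.001) + (0.0001) + (-1e-05) + (1e-06)
Sum = 909090.9091
Rounded to 6 significant figures: 909091

909091


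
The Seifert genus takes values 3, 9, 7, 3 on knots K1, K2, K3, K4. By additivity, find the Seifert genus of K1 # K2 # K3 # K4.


The Seifert genus is additive under connected sum.
Seifert genus(K1 # K2 # K3 # K4) = (3) + (9) + (7) + (3)
= 22

22


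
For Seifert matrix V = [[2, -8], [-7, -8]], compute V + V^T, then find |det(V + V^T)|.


Step 1: Form V + V^T where V = [[2, -8], [-7, -8]]
  V^T = [[2, -7], [-8, -8]]
  V + V^T = [[4, -15], [-15, -16]]
Step 2: det(V + V^T) = 4*(-16) - (-15)*(-15)
  = -64 - 225 = -289
Step 3: Knot determinant = |det(V + V^T)| = |-289| = 289

289


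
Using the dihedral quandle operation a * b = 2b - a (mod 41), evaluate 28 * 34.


28 * 34 = 2*34 - 28 mod 41
= 68 - 28 mod 41
= 40 mod 41 = 40

40


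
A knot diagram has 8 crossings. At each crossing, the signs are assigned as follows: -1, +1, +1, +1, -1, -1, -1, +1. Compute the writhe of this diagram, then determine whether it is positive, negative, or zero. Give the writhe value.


Step 1: Count positive crossings (+1).
Positive crossings: 4
Step 2: Count negative crossings (-1).
Negative crossings: 4
Step 3: Writhe = (positive) - (negative)
w = 4 - 4 = 0
Step 4: |w| = 0, and w is zero

0


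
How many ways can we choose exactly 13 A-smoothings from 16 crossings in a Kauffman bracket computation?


We choose which 13 of 16 crossings get A-smoothings.
C(16, 13) = 16! / (13! * 3!)
= 560

560


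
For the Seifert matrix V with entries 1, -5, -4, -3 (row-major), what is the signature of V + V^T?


Step 1: V + V^T = [[2, -9], [-9, -6]]
Step 2: trace = -4, det = -93
Step 3: Discriminant = (-4)^2 - 4*(-93) = 388
Step 4: Eigenvalues: 7.84886, -11.8489
Step 5: Signature = (# positive eigenvalues) - (# negative eigenvalues) = 0

0


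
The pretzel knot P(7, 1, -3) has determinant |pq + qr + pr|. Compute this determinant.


Step 1: Compute pq + qr + pr.
pq = 7*1 = 7
qr = 1*(-3) = -3
pr = 7*(-3) = -21
pq + qr + pr = 7 + (-3) + (-21) = -17
Step 2: Take absolute value.
det(P(7,1,-3)) = |-17| = 17

17


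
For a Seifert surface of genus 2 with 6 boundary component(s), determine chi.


chi = 2 - 2g - b
= 2 - 2*2 - 6
= 2 - 4 - 6 = -8

-8


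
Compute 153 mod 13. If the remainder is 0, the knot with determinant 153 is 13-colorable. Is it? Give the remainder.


Step 1: A knot is p-colorable if and only if p divides its determinant.
Step 2: Compute 153 mod 13.
153 = 11 * 13 + 10
Step 3: 153 mod 13 = 10
Step 4: The knot is 13-colorable: no

10


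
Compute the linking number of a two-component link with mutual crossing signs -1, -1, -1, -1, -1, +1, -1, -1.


Step 1: Count positive crossings: 1
Step 2: Count negative crossings: 7
Step 3: Sum of signs = 1 - 7 = -6
Step 4: Linking number = sum/2 = -6/2 = -3

-3


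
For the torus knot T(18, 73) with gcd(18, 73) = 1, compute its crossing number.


For a torus knot T(p, q) with gcd(p,q)=1,
the crossing number is min(p*(q-1), q*(p-1)).
p*(q-1) = 18*72 = 1296
q*(p-1) = 73*17 = 1241
min(1296, 1241) = 1241

1241


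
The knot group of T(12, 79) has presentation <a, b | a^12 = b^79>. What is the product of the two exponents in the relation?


The relation is a^12 = b^79.
Product of exponents = 12 * 79
= 948

948


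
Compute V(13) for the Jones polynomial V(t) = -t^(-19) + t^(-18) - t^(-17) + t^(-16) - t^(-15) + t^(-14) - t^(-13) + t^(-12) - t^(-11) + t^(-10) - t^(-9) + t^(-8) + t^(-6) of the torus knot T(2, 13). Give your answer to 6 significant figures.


Substituting t = 13 into V(t) = -t^(-19) + t^(-18) - t^(-17) + t^(-16) - t^(-15) + t^(-14) - t^(-13) + t^(-12) - t^(-11) + t^(-10) - t^(-9) + t^(-8) + t^(-6):
  (-)t^(-19) = -6.84032e-22
  (+)t^(-18) = 8.89241e-21
  (-)t^(-17) = -1.15601e-19
  (+)t^(-16) = 1.50282e-18
  (-)t^(-15) = -1.95366e-17
  (+)t^(-14) = 2.53976e-16
  (-)t^(-13) = -3.30169e-15
  (+)t^(-12) = 4.2922e-14
  (-)t^(-11) = -5.57986e-13
  (+)t^(-10) = 7.25382e-12
  (-)t^(-9) = -9.42996e-11
  (+)t^(-8) = 1.22589e-09
  (+)t^(-6) = 2.07176e-07
Sum = (-6.84032e-22) + (8.89241e-21) + (-1.15601e-19) + (1.50282e-18) + (-1.95366e-17) + (2.53976e-16) + (-3.30169e-15) + (4.2922e-14) + (-5.57986e-13) + (7.25382e-12) + (-9.42996e-11) + (1.22589e-09) + (2.07176e-07)
= 2.083145419e-07
Rounded to 6 significant figures: 2.08315e-07

2.08315e-07


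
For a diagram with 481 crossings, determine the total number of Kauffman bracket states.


Each crossing contributes 2 choices (A-smoothing or B-smoothing).
Total states = 2^481 = 6243497100631984462763194459586332611497196285329942301718313919250743477639531240240612206126983942319653862242813245790895951358576570612580352

6243497100631984462763194459586332611497196285329942301718313919250743477639531240240612206126983942319653862242813245790895951358576570612580352


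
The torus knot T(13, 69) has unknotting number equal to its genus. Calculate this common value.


For a torus knot T(p,q), both the unknotting number and genus equal (p-1)(q-1)/2.
= (13-1)(69-1)/2
= 12*68/2
= 816/2 = 408

408


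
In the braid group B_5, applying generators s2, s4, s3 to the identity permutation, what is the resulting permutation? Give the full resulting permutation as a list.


Starting with identity [1, 2, 3, 4, 5].
Apply generators in sequence:
  After s2: [1, 3, 2, 4, 5]
  After s4: [1, 3, 2, 5, 4]
  After s3: [1, 3, 5, 2, 4]
Final permutation: [1, 3, 5, 2, 4]

[1, 3, 5, 2, 4]


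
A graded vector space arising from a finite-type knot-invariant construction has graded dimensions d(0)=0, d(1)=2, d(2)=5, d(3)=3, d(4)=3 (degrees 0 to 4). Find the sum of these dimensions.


Total dimension = d(0) + d(1) + ... + d(4)
= 0 + 2 + 5 + 3 + 3
= 13

13


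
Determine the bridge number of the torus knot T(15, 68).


The bridge number of T(p,q) is min(p,q).
min(15, 68) = 15

15


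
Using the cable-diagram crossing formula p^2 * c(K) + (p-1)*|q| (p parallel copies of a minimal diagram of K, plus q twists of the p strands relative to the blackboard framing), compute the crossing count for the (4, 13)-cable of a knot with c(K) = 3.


Step 1: Each of the c(K) crossings of the companion diagram becomes p*p = p^2 crossings among the p parallel strands, and each of the |q| twists s_1 s_2 ... s_(p-1) adds (p-1) crossings.
  Crossings = p^2 * c(K) + (p-1)*|q|
Step 2: = 4^2 * 3 + (4-1)*13
Step 3: = 16*3 + 3*13
Step 4: = 48 + 39 = 87

87


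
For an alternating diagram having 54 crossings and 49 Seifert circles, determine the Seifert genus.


For alternating knots, g = (c - s + 1)/2.
= (54 - 49 + 1)/2
= 6/2 = 3

3


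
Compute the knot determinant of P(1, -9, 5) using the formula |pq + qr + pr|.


Step 1: Compute pq + qr + pr.
pq = 1*(-9) = -9
qr = (-9)*5 = -45
pr = 1*5 = 5
pq + qr + pr = -9 + (-45) + 5 = -49
Step 2: Take absolute value.
det(P(1,-9,5)) = |-49| = 49

49


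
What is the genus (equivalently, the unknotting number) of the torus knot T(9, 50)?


For a torus knot T(p,q), both the unknotting number and genus equal (p-1)(q-1)/2.
= (9-1)(50-1)/2
= 8*49/2
= 392/2 = 196

196


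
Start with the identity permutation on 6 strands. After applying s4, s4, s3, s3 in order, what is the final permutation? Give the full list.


Starting with identity [1, 2, 3, 4, 5, 6].
Apply generators in sequence:
  After s4: [1, 2, 3, 5, 4, 6]
  After s4: [1, 2, 3, 4, 5, 6]
  After s3: [1, 2, 4, 3, 5, 6]
  After s3: [1, 2, 3, 4, 5, 6]
Final permutation: [1, 2, 3, 4, 5, 6]

[1, 2, 3, 4, 5, 6]


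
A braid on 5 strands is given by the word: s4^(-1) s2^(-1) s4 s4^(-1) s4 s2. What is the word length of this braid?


The word length counts the number of generators (including inverses).
Listing each generator: s4^(-1), s2^(-1), s4, s4^(-1), s4, s2
There are 6 generators in this braid word.

6


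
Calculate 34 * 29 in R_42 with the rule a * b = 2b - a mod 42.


34 * 29 = 2*29 - 34 mod 42
= 58 - 34 mod 42
= 24 mod 42 = 24

24


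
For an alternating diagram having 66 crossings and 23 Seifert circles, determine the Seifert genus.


For alternating knots, g = (c - s + 1)/2.
= (66 - 23 + 1)/2
= 44/2 = 22

22


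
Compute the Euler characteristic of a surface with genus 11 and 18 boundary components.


chi = 2 - 2g - b
= 2 - 2*11 - 18
= 2 - 22 - 18 = -38

-38


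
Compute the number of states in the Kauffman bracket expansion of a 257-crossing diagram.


Each crossing contributes 2 choices (A-smoothing or B-smoothing).
Total states = 2^257 = 231584178474632390847141970017375815706539969331281128078915168015826259279872

231584178474632390847141970017375815706539969331281128078915168015826259279872


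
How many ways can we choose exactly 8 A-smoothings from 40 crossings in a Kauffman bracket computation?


We choose which 8 of 40 crossings get A-smoothings.
C(40, 8) = 40! / (8! * 32!)
= 76904685

76904685


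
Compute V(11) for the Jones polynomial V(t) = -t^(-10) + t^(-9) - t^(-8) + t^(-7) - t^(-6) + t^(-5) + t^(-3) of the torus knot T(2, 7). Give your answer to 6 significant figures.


Substituting t = 11 into V(t) = -t^(-10) + t^(-9) - t^(-8) + t^(-7) - t^(-6) + t^(-5) + t^(-3):
  (-)t^(-10) = -3.85543e-11
  (+)t^(-9) = 4.24098e-10
  (-)t^(-8) = -4.66507e-09
  (+)t^(-7) = 5.13158e-08
  (-)t^(-6) = -5.64474e-07
  (+)t^(-5) = 6.20921e-06
  (+)t^(-3) = 0.000751315
Sum = (-3.85543e-11) + (4.24098e-10) + (-4.66507e-09) + (5.13158e-08) + (-5.64474e-07) + (6.20921e-06) + (0.000751315)
= 0.0007570065765
Rounded to 6 significant figures: 0.000757007

0.000757007


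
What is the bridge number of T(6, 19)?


The bridge number of T(p,q) is min(p,q).
min(6, 19) = 6

6


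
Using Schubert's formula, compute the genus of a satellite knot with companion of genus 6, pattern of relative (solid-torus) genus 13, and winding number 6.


Schubert: g(satellite) = g_rel(pattern) + |winding| * g(companion),
where g_rel(pattern) is the genus of the pattern relative to the solid torus.
= 13 + 6 * 6
= 13 + 36 = 49

49


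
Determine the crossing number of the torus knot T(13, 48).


For a torus knot T(p, q) with gcd(p,q)=1,
the crossing number is min(p*(q-1), q*(p-1)).
p*(q-1) = 13*47 = 611
q*(p-1) = 48*12 = 576
min(611, 576) = 576

576


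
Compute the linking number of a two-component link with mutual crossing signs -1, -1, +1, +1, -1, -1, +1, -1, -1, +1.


Step 1: Count positive crossings: 4
Step 2: Count negative crossings: 6
Step 3: Sum of signs = 4 - 6 = -2
Step 4: Linking number = sum/2 = -2/2 = -1

-1


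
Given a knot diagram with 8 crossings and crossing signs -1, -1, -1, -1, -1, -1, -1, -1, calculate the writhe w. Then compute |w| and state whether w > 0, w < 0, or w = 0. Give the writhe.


Step 1: Count positive crossings (+1).
Positive crossings: 0
Step 2: Count negative crossings (-1).
Negative crossings: 8
Step 3: Writhe = (positive) - (negative)
w = 0 - 8 = -8
Step 4: |w| = 8, and w is negative

-8


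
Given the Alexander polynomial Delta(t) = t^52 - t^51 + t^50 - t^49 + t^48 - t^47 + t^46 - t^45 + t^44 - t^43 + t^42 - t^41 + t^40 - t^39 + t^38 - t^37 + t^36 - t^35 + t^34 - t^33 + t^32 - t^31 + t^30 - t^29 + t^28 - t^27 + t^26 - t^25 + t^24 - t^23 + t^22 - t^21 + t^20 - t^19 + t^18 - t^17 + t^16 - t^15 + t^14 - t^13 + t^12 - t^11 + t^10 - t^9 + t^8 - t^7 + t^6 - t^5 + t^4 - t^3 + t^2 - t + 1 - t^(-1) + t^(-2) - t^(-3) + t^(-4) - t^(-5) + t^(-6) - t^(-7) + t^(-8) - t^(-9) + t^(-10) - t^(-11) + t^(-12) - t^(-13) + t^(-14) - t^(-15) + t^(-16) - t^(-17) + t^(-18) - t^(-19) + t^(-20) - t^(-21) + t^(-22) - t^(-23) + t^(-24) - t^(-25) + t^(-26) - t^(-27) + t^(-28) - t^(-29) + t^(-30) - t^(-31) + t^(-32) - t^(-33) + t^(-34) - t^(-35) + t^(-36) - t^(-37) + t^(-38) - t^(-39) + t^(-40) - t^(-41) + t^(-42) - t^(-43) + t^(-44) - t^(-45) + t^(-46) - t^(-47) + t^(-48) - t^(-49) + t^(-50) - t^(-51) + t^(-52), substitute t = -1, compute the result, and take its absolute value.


Step 1: The polynomial has 105 terms with alternating signs, exponents from 52 down to -52.
Step 2: Substitute t = -1. The i-th term has coefficient (-1)^i and exponent (m-i),
  so its value is (-1)^i * (-1)^(m-i) = (-1)^m = 1 for every i.
Step 3: All 105 terms equal 1, so Delta(-1) = 105 * (1) = 105
Step 4: |Delta(-1)| = 105

105


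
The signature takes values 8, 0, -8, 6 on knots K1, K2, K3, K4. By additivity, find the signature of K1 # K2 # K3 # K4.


The signature is additive under connected sum.
signature(K1 # K2 # K3 # K4) = (8) + (0) + (-8) + (6)
= 6

6


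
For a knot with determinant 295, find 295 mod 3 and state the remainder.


Step 1: A knot is p-colorable if and only if p divides its determinant.
Step 2: Compute 295 mod 3.
295 = 98 * 3 + 1
Step 3: 295 mod 3 = 1
Step 4: The knot is 3-colorable: no

1


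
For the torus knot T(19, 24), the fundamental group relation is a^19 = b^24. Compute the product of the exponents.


The relation is a^19 = b^24.
Product of exponents = 19 * 24
= 456

456


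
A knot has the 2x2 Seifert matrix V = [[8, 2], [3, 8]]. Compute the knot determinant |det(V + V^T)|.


Step 1: Form V + V^T where V = [[8, 2], [3, 8]]
  V^T = [[8, 3], [2, 8]]
  V + V^T = [[16, 5], [5, 16]]
Step 2: det(V + V^T) = 16*16 - 5*5
  = 256 - 25 = 231
Step 3: Knot determinant = |det(V + V^T)| = |231| = 231

231


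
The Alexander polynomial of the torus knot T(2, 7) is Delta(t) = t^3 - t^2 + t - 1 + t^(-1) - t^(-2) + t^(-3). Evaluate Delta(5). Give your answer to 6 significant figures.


Substituting t = 5 into Delta(t) = t^3 - t^2 + t - 1 + t^(-1) - t^(-2) + t^(-3):
Term values: (125) + (-25) + (5) + (-1) + (0.2) + (-0.04) + (0.008)
Sum = 104.168
Rounded to 6 significant figures: 104.168

104.168


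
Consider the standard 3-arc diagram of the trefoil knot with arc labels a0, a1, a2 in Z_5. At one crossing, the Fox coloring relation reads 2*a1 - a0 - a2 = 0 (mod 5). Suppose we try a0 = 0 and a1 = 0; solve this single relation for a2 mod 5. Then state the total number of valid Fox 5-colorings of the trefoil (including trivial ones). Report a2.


Step 1: Apply the given crossing relation 2*a1 - a0 - a2 = 0 (mod 5).
  a2 = 2*a1 - a0 mod 5
  a2 = 2*0 - 0 mod 5
  a2 = 0 - 0 mod 5
  a2 = 0 mod 5 = 0
Step 2: The trefoil has determinant 3.
  Number of Fox p-colorings (p prime) is p^2 if p = 3, else p.
  Since 5 does not divide 3, only trivial (constant) colorings exist.
  (Here a0 = a1 = a2 = 0, the constant coloring, which is valid.)
  Total colorings = 5
Step 3: a2 = 0, total Fox 5-colorings = 5

0


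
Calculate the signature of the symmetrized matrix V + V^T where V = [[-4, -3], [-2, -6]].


Step 1: V + V^T = [[-8, -5], [-5, -12]]
Step 2: trace = -20, det = 71
Step 3: Discriminant = (-20)^2 - 4*71 = 116
Step 4: Eigenvalues: -4.61484, -15.3852
Step 5: Signature = (# positive eigenvalues) - (# negative eigenvalues) = -2

-2


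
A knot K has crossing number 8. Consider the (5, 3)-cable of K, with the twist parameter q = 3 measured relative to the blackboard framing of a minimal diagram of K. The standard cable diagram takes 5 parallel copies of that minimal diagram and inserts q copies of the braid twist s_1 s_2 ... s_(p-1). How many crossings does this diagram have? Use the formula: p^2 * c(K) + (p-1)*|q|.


Step 1: Each of the c(K) crossings of the companion diagram becomes p*p = p^2 crossings among the p parallel strands, and each of the |q| twists s_1 s_2 ... s_(p-1) adds (p-1) crossings.
  Crossings = p^2 * c(K) + (p-1)*|q|
Step 2: = 5^2 * 8 + (5-1)*3
Step 3: = 25*8 + 4*3
Step 4: = 200 + 12 = 212

212


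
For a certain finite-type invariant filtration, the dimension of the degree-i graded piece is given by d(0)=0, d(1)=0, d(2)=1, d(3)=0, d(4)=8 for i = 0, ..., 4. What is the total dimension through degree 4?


Total dimension = d(0) + d(1) + ... + d(4)
= 0 + 0 + 1 + 0 + 8
= 9

9


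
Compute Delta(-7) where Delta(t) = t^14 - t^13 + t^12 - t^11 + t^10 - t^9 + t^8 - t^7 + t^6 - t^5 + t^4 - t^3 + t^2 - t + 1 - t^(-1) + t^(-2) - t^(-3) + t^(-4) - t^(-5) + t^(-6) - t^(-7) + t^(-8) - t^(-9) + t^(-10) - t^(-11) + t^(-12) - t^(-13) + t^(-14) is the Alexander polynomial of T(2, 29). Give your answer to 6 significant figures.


Substituting t = -7 into Delta(t) = t^14 - t^13 + t^12 - t^11 + t^10 - t^9 + t^8 - t^7 + t^6 - t^5 + t^4 - t^3 + t^2 - t + 1 - t^(-1) + t^(-2) - t^(-3) + t^(-4) - t^(-5) + t^(-6) - t^(-7) + t^(-8) - t^(-9) + t^(-10) - t^(-11) + t^(-12) - t^(-13) + t^(-14):
Term values: (678223072849) + (96889010407) + (13841287201) + (1977326743) + (282475249) + (40353607) + (5764801) + (823543) + (117649) + (16807) + (2401) + (343) + (49) + (7) + (1) + (0.142857) + (0.0204082) + (0.00291545) + (0.000416493) + (5.9499e-05) + (8.49986e-06) + (1.21427e-06) + (1.73467e-07) + (2.47809e-08) + (3.54013e-09) + (5.05733e-10) + (7.22476e-11) + (1.03211e-11) + (1.47444e-12)
Sum = 7.912602517e+11
Rounded to 6 significant figures: 7.9126e+11

7.9126e+11


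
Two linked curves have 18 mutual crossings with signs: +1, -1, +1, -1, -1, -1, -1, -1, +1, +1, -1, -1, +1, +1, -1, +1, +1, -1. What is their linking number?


Step 1: Count positive crossings: 8
Step 2: Count negative crossings: 10
Step 3: Sum of signs = 8 - 10 = -2
Step 4: Linking number = sum/2 = -2/2 = -1

-1


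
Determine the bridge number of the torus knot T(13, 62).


The bridge number of T(p,q) is min(p,q).
min(13, 62) = 13

13


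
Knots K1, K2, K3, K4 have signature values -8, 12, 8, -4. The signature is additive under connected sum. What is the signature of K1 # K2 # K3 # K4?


The signature is additive under connected sum.
signature(K1 # K2 # K3 # K4) = (-8) + (12) + (8) + (-4)
= 8

8


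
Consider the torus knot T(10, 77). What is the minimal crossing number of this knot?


For a torus knot T(p, q) with gcd(p,q)=1,
the crossing number is min(p*(q-1), q*(p-1)).
p*(q-1) = 10*76 = 760
q*(p-1) = 77*9 = 693
min(760, 693) = 693

693


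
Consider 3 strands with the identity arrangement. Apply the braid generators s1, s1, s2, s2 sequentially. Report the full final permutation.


Starting with identity [1, 2, 3].
Apply generators in sequence:
  After s1: [2, 1, 3]
  After s1: [1, 2, 3]
  After s2: [1, 3, 2]
  After s2: [1, 2, 3]
Final permutation: [1, 2, 3]

[1, 2, 3]


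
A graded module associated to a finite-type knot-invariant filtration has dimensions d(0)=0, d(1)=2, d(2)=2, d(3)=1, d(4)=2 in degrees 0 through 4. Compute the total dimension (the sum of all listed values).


Total dimension = d(0) + d(1) + ... + d(4)
= 0 + 2 + 2 + 1 + 2
= 7

7


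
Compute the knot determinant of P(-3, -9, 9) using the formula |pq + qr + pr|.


Step 1: Compute pq + qr + pr.
pq = (-3)*(-9) = 27
qr = (-9)*9 = -81
pr = (-3)*9 = -27
pq + qr + pr = 27 + (-81) + (-27) = -81
Step 2: Take absolute value.
det(P(-3,-9,9)) = |-81| = 81

81


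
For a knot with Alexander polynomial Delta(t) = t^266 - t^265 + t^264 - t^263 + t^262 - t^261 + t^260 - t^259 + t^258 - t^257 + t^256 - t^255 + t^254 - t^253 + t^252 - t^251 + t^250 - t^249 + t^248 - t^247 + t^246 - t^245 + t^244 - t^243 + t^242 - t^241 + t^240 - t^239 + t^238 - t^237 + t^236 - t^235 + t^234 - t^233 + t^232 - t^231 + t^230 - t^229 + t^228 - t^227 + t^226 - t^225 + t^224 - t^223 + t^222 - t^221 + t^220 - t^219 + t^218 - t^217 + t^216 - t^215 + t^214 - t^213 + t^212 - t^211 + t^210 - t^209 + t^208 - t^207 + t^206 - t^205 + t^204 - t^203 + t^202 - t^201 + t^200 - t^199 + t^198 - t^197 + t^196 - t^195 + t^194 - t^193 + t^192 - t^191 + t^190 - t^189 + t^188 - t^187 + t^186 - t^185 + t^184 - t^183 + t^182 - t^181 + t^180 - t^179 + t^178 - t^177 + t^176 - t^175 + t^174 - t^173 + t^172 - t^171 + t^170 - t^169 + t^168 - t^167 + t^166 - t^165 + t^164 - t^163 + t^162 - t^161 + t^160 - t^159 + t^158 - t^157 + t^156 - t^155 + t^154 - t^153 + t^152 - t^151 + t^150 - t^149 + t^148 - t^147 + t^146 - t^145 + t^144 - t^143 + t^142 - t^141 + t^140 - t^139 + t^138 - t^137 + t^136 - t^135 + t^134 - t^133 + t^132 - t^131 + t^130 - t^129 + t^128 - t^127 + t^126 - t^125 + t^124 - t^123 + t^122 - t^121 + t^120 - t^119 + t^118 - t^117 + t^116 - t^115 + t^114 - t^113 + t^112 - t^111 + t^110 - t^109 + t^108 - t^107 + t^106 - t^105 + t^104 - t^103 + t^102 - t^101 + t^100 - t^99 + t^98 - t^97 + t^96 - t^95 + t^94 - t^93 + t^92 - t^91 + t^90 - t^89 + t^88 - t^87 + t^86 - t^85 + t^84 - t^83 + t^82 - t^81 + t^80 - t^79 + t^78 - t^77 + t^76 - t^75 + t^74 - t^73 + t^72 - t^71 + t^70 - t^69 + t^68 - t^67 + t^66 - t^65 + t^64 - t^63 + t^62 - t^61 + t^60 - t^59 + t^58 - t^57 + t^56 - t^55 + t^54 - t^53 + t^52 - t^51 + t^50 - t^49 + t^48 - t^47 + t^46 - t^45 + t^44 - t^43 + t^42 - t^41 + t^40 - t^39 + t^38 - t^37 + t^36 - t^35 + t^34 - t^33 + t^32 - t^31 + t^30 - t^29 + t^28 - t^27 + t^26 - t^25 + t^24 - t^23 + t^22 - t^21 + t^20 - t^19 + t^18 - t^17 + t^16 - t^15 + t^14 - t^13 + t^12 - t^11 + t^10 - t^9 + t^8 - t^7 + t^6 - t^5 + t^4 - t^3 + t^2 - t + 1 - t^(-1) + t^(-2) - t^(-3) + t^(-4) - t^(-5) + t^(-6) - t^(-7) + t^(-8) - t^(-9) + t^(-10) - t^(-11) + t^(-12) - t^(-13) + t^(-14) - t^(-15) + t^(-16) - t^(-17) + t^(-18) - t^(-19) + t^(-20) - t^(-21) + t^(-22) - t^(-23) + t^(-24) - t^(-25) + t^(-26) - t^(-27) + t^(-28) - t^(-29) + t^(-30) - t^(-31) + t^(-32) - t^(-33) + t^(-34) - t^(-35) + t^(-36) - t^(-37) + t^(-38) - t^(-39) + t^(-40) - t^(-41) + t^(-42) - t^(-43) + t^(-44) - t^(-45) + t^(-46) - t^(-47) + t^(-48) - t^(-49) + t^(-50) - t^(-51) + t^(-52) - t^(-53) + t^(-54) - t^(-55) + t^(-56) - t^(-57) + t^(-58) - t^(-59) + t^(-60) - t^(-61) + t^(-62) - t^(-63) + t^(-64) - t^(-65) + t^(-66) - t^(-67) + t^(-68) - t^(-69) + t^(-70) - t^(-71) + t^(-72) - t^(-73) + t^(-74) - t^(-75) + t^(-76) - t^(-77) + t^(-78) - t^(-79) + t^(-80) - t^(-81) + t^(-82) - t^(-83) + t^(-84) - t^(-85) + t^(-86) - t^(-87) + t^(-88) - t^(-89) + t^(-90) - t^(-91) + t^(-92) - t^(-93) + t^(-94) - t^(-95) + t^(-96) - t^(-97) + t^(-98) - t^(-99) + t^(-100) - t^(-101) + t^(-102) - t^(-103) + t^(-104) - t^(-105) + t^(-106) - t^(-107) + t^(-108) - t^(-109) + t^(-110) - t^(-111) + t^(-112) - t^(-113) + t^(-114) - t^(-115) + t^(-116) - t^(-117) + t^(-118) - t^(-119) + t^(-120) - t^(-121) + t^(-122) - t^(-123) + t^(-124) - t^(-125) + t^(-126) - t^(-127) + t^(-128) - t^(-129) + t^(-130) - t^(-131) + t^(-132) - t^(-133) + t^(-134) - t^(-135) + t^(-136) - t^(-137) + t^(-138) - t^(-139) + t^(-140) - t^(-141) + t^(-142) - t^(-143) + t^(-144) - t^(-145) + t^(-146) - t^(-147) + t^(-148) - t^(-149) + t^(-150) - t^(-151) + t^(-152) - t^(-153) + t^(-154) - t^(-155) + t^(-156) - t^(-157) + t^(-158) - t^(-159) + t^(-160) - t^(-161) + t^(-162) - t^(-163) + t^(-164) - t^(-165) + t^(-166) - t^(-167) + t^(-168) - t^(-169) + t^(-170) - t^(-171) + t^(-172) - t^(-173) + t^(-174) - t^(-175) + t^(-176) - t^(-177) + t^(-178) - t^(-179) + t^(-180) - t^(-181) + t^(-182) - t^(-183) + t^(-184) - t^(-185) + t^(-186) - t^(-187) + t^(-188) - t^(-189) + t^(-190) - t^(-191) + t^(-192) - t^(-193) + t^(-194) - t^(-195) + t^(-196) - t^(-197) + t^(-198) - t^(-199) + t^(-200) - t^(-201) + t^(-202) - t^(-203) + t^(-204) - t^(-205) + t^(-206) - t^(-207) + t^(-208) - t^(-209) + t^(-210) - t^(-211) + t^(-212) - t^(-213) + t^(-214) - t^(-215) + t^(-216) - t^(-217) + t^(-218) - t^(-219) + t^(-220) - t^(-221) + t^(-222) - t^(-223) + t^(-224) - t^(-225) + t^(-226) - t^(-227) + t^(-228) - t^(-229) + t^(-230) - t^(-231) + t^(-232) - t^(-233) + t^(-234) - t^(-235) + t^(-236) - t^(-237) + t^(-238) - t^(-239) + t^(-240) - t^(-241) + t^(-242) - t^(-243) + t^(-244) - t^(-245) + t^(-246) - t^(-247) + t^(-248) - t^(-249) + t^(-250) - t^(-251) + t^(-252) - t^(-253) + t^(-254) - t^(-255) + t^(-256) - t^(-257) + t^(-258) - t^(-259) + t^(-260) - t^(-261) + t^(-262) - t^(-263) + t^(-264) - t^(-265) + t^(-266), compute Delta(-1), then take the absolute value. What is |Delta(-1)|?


Step 1: The polynomial has 533 terms with alternating signs, exponents from 266 down to -266.
Step 2: Substitute t = -1. The i-th term has coefficient (-1)^i and exponent (m-i),
  so its value is (-1)^i * (-1)^(m-i) = (-1)^m = 1 for every i.
Step 3: All 533 terms equal 1, so Delta(-1) = 533 * (1) = 533
Step 4: |Delta(-1)| = 533

533


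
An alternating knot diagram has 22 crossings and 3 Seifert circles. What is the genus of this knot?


For alternating knots, g = (c - s + 1)/2.
= (22 - 3 + 1)/2
= 20/2 = 10

10


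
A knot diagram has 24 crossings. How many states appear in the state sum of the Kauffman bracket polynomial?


Each crossing contributes 2 choices (A-smoothing or B-smoothing).
Total states = 2^24 = 16777216

16777216


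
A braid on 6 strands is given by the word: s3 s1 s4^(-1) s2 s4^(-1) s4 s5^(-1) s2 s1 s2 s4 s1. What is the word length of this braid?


The word length counts the number of generators (including inverses).
Listing each generator: s3, s1, s4^(-1), s2, s4^(-1), s4, s5^(-1), s2, s1, s2, s4, s1
There are 12 generators in this braid word.

12


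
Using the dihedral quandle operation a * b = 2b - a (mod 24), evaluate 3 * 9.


3 * 9 = 2*9 - 3 mod 24
= 18 - 3 mod 24
= 15 mod 24 = 15

15


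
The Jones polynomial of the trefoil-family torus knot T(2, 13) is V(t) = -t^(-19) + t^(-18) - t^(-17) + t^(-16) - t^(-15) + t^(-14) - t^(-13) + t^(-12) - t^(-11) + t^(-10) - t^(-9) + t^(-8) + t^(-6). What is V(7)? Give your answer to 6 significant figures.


Substituting t = 7 into V(t) = -t^(-19) + t^(-18) - t^(-17) + t^(-16) - t^(-15) + t^(-14) - t^(-13) + t^(-12) - t^(-11) + t^(-10) - t^(-9) + t^(-8) + t^(-6):
  (-)t^(-19) = -8.77278e-17
  (+)t^(-18) = 6.14095e-16
  (-)t^(-17) = -4.29866e-15
  (+)t^(-16) = 3.00906e-14
  (-)t^(-15) = -2.10634e-13
  (+)t^(-14) = 1.47444e-12
  (-)t^(-13) = -1.03211e-11
  (+)t^(-12) = 7.22476e-11
  (-)t^(-11) = -5.05733e-10
  (+)t^(-10) = 3.54013e-09
  (-)t^(-9) = -2.47809e-08
  (+)t^(-8) = 1.73467e-07
  (+)t^(-6) = 8.49986e-06
Sum = (-8.77278e-17) + (6.14095e-16) + (-4.29866e-15) + (3.00906e-14) + (-2.10634e-13) + (1.47444e-12) + (-1.03211e-11) + (7.22476e-11) + (-5.05733e-10) + (3.54013e-09) + (-2.47809e-08) + (1.73467e-07) + (8.49986e-06)
= 8.651642962e-06
Rounded to 6 significant figures: 8.65164e-06

8.65164e-06


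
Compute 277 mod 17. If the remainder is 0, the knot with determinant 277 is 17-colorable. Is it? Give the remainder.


Step 1: A knot is p-colorable if and only if p divides its determinant.
Step 2: Compute 277 mod 17.
277 = 16 * 17 + 5
Step 3: 277 mod 17 = 5
Step 4: The knot is 17-colorable: no

5


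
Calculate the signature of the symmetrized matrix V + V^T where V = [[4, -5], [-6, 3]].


Step 1: V + V^T = [[8, -11], [-11, 6]]
Step 2: trace = 14, det = -73
Step 3: Discriminant = 14^2 - 4*(-73) = 488
Step 4: Eigenvalues: 18.0454, -4.04536
Step 5: Signature = (# positive eigenvalues) - (# negative eigenvalues) = 0

0


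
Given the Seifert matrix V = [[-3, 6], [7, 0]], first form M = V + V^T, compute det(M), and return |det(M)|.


Step 1: Form V + V^T where V = [[-3, 6], [7, 0]]
  V^T = [[-3, 7], [6, 0]]
  V + V^T = [[-6, 13], [13, 0]]
Step 2: det(V + V^T) = (-6)*0 - 13*13
  = 0 - 169 = -169
Step 3: Knot determinant = |det(V + V^T)| = |-169| = 169

169


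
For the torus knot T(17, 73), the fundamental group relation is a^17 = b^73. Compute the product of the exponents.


The relation is a^17 = b^73.
Product of exponents = 17 * 73
= 1241

1241


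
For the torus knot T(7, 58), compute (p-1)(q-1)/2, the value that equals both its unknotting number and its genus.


For a torus knot T(p,q), both the unknotting number and genus equal (p-1)(q-1)/2.
= (7-1)(58-1)/2
= 6*57/2
= 342/2 = 171

171


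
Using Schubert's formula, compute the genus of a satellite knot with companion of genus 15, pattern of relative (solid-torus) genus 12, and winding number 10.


Schubert: g(satellite) = g_rel(pattern) + |winding| * g(companion),
where g_rel(pattern) is the genus of the pattern relative to the solid torus.
= 12 + 10 * 15
= 12 + 150 = 162

162


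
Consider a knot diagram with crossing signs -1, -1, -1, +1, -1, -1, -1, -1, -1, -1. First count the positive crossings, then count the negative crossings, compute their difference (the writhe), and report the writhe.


Step 1: Count positive crossings (+1).
Positive crossings: 1
Step 2: Count negative crossings (-1).
Negative crossings: 9
Step 3: Writhe = (positive) - (negative)
w = 1 - 9 = -8
Step 4: |w| = 8, and w is negative

-8


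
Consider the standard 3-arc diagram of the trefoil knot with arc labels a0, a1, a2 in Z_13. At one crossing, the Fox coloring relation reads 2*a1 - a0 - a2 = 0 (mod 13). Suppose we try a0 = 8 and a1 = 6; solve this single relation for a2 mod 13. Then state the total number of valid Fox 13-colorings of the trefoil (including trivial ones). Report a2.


Step 1: Apply the given crossing relation 2*a1 - a0 - a2 = 0 (mod 13).
  a2 = 2*a1 - a0 mod 13
  a2 = 2*6 - 8 mod 13
  a2 = 12 - 8 mod 13
  a2 = 4 mod 13 = 4
Step 2: The trefoil has determinant 3.
  Number of Fox p-colorings (p prime) is p^2 if p = 3, else p.
  Since 13 does not divide 3, only trivial (constant) colorings exist.
  (So the trial a0 = 8, a1 = 6 with a0 != a1 does NOT extend to a valid coloring of the whole trefoil: the other two crossing relations require 3*(a1 - a0) = 0 (mod 13), which fails.)
  Total colorings = 13
Step 3: a2 = 4, total Fox 13-colorings = 13

4


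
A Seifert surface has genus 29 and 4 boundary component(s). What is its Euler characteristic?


chi = 2 - 2g - b
= 2 - 2*29 - 4
= 2 - 58 - 4 = -60

-60


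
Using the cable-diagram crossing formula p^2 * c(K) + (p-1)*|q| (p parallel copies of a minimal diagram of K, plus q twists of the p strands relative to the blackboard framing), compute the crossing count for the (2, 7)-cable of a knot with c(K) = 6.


Step 1: Each of the c(K) crossings of the companion diagram becomes p*p = p^2 crossings among the p parallel strands, and each of the |q| twists s_1 s_2 ... s_(p-1) adds (p-1) crossings.
  Crossings = p^2 * c(K) + (p-1)*|q|
Step 2: = 2^2 * 6 + (2-1)*7
Step 3: = 4*6 + 1*7
Step 4: = 24 + 7 = 31

31


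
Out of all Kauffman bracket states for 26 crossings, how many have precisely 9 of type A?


We choose which 9 of 26 crossings get A-smoothings.
C(26, 9) = 26! / (9! * 17!)
= 3124550

3124550


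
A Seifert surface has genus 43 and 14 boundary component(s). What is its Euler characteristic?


chi = 2 - 2g - b
= 2 - 2*43 - 14
= 2 - 86 - 14 = -98

-98


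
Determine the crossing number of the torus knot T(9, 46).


For a torus knot T(p, q) with gcd(p,q)=1,
the crossing number is min(p*(q-1), q*(p-1)).
p*(q-1) = 9*45 = 405
q*(p-1) = 46*8 = 368
min(405, 368) = 368

368


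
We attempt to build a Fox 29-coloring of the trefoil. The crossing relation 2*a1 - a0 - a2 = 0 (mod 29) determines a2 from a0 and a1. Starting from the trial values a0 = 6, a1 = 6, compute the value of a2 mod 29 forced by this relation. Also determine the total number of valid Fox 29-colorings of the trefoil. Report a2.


Step 1: Apply the given crossing relation 2*a1 - a0 - a2 = 0 (mod 29).
  a2 = 2*a1 - a0 mod 29
  a2 = 2*6 - 6 mod 29
  a2 = 12 - 6 mod 29
  a2 = 6 mod 29 = 6
Step 2: The trefoil has determinant 3.
  Number of Fox p-colorings (p prime) is p^2 if p = 3, else p.
  Since 29 does not divide 3, only trivial (constant) colorings exist.
  (Here a0 = a1 = a2 = 6, the constant coloring, which is valid.)
  Total colorings = 29
Step 3: a2 = 6, total Fox 29-colorings = 29

6


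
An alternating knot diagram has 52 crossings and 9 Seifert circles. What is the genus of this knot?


For alternating knots, g = (c - s + 1)/2.
= (52 - 9 + 1)/2
= 44/2 = 22

22


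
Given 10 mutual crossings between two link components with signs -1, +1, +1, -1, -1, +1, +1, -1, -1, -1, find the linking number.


Step 1: Count positive crossings: 4
Step 2: Count negative crossings: 6
Step 3: Sum of signs = 4 - 6 = -2
Step 4: Linking number = sum/2 = -2/2 = -1

-1


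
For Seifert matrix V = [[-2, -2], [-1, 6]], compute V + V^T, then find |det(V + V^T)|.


Step 1: Form V + V^T where V = [[-2, -2], [-1, 6]]
  V^T = [[-2, -1], [-2, 6]]
  V + V^T = [[-4, -3], [-3, 12]]
Step 2: det(V + V^T) = (-4)*12 - (-3)*(-3)
  = -48 - 9 = -57
Step 3: Knot determinant = |det(V + V^T)| = |-57| = 57

57


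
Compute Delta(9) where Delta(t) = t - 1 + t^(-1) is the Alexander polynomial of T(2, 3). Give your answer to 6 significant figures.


Substituting t = 9 into Delta(t) = t - 1 + t^(-1):
Term values: (9) + (-1) + (0.111111)
Sum = 8.111111111
Rounded to 6 significant figures: 8.11111

8.11111
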